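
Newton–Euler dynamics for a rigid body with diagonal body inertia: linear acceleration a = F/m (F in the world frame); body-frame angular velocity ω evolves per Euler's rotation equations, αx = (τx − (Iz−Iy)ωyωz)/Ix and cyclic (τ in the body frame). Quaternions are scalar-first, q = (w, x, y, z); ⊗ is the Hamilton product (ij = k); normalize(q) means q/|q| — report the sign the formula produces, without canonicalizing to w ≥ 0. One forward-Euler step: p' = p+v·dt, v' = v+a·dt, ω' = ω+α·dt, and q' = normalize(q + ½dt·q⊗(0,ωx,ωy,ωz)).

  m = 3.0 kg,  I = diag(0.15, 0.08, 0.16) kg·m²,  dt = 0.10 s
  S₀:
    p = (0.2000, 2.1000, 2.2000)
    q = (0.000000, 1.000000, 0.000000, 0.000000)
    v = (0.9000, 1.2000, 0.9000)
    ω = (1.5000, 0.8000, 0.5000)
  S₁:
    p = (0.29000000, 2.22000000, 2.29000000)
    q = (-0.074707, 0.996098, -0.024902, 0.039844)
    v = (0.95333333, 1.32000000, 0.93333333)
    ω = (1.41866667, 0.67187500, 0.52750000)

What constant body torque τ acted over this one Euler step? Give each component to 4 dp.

rate change Δω = (-0.08133333, -0.12812500, 0.02750000)
I·α + gyro = (-0.0900, -0.1100, -0.0400)

τ = (-0.0900, -0.1100, -0.0400)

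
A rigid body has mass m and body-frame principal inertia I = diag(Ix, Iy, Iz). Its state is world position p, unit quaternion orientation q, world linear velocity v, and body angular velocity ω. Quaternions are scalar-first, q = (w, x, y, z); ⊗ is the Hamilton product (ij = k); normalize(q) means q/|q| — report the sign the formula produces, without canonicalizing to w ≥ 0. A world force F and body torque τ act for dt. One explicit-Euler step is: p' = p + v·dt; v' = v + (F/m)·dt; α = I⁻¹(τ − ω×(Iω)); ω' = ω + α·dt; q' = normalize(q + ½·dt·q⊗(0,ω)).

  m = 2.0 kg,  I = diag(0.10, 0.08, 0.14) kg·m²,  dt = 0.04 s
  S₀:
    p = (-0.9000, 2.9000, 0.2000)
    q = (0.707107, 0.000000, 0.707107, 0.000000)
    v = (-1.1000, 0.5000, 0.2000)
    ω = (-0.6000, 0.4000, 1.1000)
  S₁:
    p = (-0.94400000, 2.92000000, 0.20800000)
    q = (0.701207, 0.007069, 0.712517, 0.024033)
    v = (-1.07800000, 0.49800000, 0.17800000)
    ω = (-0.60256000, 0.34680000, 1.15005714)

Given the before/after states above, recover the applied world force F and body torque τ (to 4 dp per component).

ω₁ − ω₀ = (-0.00256000, -0.05320000, 0.05005714)
ω₀×(Iω₀) = (0.0264, 0.0264, 0.0048)
I·α + gyro = (0.0200, -0.0800, 0.1800)
v₁ − v₀ = (0.02200000, -0.00200000, -0.02200000)
m·(v₁−v₀)/dt = (1.1000, -0.1000, -1.1000)

F = (1.1000, -0.1000, -1.1000)
τ = (0.0200, -0.0800, 0.1800)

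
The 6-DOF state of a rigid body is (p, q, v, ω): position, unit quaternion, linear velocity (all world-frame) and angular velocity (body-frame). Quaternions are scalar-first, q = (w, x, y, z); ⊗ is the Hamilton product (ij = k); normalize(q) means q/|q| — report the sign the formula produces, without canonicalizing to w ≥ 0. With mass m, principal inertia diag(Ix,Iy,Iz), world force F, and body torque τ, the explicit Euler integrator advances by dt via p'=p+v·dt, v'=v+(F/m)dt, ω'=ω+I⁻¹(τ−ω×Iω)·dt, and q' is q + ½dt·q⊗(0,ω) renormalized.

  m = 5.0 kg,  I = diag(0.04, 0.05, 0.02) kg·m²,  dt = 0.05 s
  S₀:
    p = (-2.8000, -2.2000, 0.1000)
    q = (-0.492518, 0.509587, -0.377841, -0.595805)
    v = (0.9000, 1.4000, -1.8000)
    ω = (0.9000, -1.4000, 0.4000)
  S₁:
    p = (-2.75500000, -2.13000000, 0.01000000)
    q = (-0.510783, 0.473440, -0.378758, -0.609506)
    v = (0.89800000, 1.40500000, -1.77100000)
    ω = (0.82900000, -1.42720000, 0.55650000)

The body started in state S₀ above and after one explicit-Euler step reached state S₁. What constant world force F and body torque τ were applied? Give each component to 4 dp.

F = (-0.2000, 0.5000, 2.9000)
τ = (-0.0400, -0.0200, 0.0500)

ω₁ − ω₀ = (-0.07100000, -0.02720000, 0.15650000)
ω₀×(Iω₀) = (0.0168, 0.0072, -0.0126)
I·α + gyro = (-0.0400, -0.0200, 0.0500)
velocity change Δv = (-0.00200000, 0.00500000, 0.02900000)
m·(v₁−v₀)/dt = (-0.2000, 0.5000, 2.9000)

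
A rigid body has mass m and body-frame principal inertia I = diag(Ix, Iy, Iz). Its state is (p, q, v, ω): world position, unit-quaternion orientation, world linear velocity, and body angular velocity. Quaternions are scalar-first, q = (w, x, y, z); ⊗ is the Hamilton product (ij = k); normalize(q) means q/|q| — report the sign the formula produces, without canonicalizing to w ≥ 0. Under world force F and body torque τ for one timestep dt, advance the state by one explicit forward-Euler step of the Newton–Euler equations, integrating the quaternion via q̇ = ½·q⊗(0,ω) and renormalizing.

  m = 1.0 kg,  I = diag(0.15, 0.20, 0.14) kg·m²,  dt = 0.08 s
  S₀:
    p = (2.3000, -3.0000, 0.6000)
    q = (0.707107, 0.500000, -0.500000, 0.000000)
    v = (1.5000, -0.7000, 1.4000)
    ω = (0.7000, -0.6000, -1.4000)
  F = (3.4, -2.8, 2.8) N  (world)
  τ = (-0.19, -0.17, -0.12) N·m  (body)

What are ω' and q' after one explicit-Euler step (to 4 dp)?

ω' = (0.6255, -0.6641, -1.4566)
q' = (0.6796, 0.5466, -0.4879, -0.0375)

(τ − ω×Iω)/I = (-0.9307, -0.8010, -0.7071)
ω + α·dt = (0.6255, -0.6641, -1.4566)
2q̇ = q⊗(0,ω) = (-0.6500000, 1.1949749, 0.2757358, -0.9399498)
q' = normalize(q + ½dt·q⊗(0,ω)) = (0.6796, 0.5466, -0.4879, -0.0375)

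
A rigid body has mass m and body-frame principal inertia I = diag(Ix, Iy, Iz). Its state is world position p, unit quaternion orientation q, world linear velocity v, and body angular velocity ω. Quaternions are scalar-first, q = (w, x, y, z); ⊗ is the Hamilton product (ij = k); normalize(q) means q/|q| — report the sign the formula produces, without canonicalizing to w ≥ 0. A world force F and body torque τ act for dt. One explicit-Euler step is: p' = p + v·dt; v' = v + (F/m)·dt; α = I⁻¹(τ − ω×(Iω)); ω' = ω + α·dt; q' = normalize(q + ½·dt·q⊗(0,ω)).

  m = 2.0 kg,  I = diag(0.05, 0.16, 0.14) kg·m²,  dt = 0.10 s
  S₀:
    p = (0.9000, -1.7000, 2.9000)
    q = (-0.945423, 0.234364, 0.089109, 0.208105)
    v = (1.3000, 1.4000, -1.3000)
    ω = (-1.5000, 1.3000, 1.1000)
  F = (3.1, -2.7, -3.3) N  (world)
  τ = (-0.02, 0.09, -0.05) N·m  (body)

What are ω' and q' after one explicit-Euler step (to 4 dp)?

ω' = (-1.4828, 1.2634, 1.2175)
q' = (-0.9391, 0.2948, -0.0008, 0.1769)

ω×(Iω) gyroscopic = (-0.0286, 0.1485, -0.2145)
α = I⁻¹(τ − ω×Iω) = (0.1720, -0.3656, 1.1750)
new body rate ω' = (-1.4828, 1.2634, 1.2175)
q⊗(0,ω) = (0.0067888, 1.2456179, -1.7990078, -0.6016286)
q' = normalize(q + ½dt·q⊗(0,ω)) = (-0.9391, 0.2948, -0.0008, 0.1769)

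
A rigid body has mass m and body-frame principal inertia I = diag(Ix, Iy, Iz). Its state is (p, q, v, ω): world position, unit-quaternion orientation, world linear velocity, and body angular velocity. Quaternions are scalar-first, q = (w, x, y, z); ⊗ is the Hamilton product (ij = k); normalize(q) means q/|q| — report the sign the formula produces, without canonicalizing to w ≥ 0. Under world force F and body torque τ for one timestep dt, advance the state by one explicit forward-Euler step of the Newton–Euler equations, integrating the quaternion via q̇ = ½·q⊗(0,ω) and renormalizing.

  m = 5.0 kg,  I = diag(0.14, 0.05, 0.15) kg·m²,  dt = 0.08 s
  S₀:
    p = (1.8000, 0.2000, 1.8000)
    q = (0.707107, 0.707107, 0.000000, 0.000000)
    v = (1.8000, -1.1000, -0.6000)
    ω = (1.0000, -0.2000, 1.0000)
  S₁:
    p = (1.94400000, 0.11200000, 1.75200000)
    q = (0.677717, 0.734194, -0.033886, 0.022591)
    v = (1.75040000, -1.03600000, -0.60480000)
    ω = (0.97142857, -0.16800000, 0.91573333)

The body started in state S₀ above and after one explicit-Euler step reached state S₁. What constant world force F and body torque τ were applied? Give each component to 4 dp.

Δv = v₁−v₀ = (-0.04960000, 0.06400000, -0.00480000)
applied force F = (-3.1000, 4.0000, -0.3000)
rate change Δω = (-0.02857143, 0.03200000, -0.08426667)
ω₀×(Iω₀) = (-0.0200, -0.0100, 0.0180)
applied torque τ = (-0.0700, 0.0100, -0.1400)

F = (-3.1000, 4.0000, -0.3000)
τ = (-0.0700, 0.0100, -0.1400)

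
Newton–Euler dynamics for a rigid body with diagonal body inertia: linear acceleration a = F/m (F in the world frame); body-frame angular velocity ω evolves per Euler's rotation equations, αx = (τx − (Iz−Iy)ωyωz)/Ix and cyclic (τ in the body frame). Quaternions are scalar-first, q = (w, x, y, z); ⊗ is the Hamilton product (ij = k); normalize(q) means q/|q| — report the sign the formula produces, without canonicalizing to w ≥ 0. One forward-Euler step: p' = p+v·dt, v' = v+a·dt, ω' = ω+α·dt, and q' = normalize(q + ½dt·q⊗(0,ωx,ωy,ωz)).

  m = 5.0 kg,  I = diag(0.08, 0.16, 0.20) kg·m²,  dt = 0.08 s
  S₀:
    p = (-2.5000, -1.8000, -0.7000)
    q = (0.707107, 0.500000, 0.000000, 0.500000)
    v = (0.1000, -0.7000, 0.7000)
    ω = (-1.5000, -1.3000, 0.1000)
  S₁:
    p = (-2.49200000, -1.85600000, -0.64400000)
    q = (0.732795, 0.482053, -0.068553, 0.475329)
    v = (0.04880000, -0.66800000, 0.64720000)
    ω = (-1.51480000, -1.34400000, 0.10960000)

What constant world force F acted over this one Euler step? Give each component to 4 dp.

velocity change Δv = (-0.05120000, 0.03200000, -0.05280000)
F = m·Δv/dt = (-3.2000, 2.0000, -3.3000)

F = (-3.2000, 2.0000, -3.3000)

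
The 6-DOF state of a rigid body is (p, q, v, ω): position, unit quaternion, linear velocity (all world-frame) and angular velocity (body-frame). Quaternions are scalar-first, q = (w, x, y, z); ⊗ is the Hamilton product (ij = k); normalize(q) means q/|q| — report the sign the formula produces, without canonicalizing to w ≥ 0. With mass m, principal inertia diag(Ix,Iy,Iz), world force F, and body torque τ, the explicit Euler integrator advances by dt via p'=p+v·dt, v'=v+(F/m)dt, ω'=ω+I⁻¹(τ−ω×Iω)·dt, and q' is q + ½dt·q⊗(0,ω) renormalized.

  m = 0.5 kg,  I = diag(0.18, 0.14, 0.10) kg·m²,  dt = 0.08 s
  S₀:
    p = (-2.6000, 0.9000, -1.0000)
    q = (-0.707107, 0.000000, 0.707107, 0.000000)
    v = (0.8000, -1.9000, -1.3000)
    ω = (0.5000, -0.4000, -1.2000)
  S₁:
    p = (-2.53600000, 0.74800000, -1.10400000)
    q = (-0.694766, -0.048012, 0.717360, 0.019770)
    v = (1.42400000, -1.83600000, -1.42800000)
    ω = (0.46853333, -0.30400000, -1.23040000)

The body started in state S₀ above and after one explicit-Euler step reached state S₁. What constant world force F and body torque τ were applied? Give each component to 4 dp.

Δv = v₁−v₀ = (0.62400000, 0.06400000, -0.12800000)
m·(v₁−v₀)/dt = (3.9000, 0.4000, -0.8000)
ω₁ − ω₀ = (-0.03146667, 0.09600000, -0.03040000)
applied torque τ = (-0.0900, 0.1200, -0.0300)

F = (3.9000, 0.4000, -0.8000)
τ = (-0.0900, 0.1200, -0.0300)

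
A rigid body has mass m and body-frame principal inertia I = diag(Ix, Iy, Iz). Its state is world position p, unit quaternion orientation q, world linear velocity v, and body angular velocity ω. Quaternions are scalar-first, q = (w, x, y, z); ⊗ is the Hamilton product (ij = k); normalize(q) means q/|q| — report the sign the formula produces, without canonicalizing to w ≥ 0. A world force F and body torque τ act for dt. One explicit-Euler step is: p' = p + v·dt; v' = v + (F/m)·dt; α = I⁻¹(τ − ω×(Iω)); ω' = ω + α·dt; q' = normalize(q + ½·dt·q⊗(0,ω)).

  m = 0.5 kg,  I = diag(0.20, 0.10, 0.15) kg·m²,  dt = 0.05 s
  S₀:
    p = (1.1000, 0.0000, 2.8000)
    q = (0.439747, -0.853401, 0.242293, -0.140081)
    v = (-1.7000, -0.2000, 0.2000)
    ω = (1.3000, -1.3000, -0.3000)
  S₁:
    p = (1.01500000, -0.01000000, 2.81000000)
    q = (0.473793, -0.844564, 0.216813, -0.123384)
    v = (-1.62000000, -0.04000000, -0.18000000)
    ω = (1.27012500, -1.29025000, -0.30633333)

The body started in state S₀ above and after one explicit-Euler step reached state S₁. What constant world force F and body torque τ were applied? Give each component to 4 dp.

velocity change Δv = (0.08000000, 0.16000000, -0.38000000)
m·(v₁−v₀)/dt = (0.8000, 1.6000, -3.8000)
Δω = ω₁−ω₀ = (-0.02987500, 0.00975000, -0.00633333)
I·α + gyro = (-0.1000, 0.0000, 0.1500)

F = (0.8000, 1.6000, -3.8000)
τ = (-0.1000, 0.0000, 0.1500)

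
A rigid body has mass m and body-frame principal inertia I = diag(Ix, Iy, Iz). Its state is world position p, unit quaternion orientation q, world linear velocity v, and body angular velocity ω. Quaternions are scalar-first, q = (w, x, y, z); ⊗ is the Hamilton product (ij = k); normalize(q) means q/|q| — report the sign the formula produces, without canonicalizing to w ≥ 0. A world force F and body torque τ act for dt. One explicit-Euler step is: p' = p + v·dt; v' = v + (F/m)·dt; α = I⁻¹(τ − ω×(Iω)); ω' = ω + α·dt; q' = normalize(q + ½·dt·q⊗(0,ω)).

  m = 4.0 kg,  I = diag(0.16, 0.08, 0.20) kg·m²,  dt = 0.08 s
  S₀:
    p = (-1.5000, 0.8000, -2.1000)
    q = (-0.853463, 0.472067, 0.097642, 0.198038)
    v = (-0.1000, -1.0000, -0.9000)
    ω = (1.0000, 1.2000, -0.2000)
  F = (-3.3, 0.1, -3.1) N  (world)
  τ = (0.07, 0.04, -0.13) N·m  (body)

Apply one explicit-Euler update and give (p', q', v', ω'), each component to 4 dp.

precession coupling ω×(Iω) = (-0.0288, 0.0080, -0.0960)
α = I⁻¹(τ − ω×Iω) = (0.6175, 0.4000, -0.1700)
ω' = ω + α·dt = (1.0494, 1.2320, -0.2136)
q⊗(0,ω) = (-0.5496298, -1.1106370, -0.7317042, 0.6395310)
q + ½dt·q⊗(0,ω), renormalized = (-0.8737, 0.4268, 0.0682, 0.2232)
a = (-0.8250, 0.0250, -0.7750)
new position p' = (-1.5080, 0.7200, -2.1720)
v + (F/m)dt = (-0.1660, -0.9980, -0.9620)

p' = (-1.5080, 0.7200, -2.1720)
q' = (-0.8737, 0.4268, 0.0682, 0.2232)
v' = (-0.1660, -0.9980, -0.9620)
ω' = (1.0494, 1.2320, -0.2136)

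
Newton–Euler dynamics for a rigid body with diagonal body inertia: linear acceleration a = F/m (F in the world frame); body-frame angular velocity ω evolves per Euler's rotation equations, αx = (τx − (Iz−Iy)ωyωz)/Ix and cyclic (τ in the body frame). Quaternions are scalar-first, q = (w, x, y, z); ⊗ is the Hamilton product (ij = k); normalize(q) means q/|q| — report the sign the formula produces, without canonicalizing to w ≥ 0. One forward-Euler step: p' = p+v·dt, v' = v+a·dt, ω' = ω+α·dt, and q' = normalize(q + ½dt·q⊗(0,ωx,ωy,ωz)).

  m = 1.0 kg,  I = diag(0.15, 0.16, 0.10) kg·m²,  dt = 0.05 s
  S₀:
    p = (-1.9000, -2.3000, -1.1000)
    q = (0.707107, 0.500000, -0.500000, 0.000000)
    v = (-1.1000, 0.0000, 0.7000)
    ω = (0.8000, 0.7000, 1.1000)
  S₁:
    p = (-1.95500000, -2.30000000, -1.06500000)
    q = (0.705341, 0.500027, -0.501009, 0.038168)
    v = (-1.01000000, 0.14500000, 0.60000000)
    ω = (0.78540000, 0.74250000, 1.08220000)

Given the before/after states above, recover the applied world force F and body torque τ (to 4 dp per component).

Δω = ω₁−ω₀ = (-0.01460000, 0.04250000, -0.01780000)
τ = I·(Δω/dt) + ω₀×(Iω₀) = (-0.0900, 0.1800, -0.0300)
Δv = v₁−v₀ = (0.09000000, 0.14500000, -0.10000000)
F = m·Δv/dt = (1.8000, 2.9000, -2.0000)

F = (1.8000, 2.9000, -2.0000)
τ = (-0.0900, 0.1800, -0.0300)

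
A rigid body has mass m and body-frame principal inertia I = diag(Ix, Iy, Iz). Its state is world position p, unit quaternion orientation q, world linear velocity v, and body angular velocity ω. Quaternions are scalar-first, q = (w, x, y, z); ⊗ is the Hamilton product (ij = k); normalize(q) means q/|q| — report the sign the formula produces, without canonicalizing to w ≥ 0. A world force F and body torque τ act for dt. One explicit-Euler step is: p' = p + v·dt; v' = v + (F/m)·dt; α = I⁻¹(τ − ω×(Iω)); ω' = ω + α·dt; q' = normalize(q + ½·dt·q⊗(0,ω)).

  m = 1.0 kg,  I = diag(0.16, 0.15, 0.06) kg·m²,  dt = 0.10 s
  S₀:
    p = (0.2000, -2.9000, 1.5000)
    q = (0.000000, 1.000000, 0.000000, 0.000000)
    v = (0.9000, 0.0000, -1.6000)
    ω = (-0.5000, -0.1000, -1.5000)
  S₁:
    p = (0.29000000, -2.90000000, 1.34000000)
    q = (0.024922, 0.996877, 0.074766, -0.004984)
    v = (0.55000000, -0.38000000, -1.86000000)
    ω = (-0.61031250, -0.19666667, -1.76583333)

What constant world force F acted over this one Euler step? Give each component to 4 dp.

F = (-3.5000, -3.8000, -2.6000)

v₁ − v₀ = (-0.35000000, -0.38000000, -0.26000000)
applied force F = (-3.5000, -3.8000, -2.6000)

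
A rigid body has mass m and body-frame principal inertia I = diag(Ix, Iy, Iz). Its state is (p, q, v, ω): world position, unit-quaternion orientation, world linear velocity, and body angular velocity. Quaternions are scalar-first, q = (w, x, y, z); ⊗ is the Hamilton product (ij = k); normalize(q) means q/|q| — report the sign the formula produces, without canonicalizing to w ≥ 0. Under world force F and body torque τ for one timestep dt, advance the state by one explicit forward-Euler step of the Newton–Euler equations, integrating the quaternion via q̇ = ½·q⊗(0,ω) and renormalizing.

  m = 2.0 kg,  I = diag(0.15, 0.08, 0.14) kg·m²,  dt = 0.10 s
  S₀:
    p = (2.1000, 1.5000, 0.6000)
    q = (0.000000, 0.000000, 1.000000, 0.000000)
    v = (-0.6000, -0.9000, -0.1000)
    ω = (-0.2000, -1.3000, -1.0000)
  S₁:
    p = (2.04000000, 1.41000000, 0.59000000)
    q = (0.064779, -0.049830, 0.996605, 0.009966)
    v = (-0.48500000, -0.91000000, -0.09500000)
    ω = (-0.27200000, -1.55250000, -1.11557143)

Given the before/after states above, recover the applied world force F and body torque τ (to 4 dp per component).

F = (2.3000, -0.2000, 0.1000)
τ = (-0.0300, -0.2000, -0.1800)

v₁ − v₀ = (0.11500000, -0.01000000, 0.00500000)
F = m·Δv/dt = (2.3000, -0.2000, 0.1000)
ω₁ − ω₀ = (-0.07200000, -0.25250000, -0.11557143)
ω₀×(Iω₀) = (0.0780, 0.0020, -0.0182)
I·α + gyro = (-0.0300, -0.2000, -0.1800)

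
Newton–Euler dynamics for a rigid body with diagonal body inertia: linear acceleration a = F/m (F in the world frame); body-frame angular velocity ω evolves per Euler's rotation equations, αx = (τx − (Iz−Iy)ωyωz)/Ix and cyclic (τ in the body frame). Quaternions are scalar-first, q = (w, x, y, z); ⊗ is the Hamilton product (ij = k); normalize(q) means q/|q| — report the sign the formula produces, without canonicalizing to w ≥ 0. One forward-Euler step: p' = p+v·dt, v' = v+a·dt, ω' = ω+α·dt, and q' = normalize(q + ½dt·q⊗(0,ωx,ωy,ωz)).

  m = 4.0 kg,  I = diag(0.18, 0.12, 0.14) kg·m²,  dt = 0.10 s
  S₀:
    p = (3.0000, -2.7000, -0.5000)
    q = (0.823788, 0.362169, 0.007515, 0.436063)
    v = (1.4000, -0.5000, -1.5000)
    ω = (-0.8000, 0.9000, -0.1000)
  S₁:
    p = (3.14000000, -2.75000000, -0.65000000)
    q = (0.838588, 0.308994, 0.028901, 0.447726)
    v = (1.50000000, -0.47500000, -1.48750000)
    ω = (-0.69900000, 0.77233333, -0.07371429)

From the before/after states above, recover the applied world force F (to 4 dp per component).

F = (4.0000, 1.0000, 0.5000)

v₁ − v₀ = (0.10000000, 0.02500000, 0.01250000)
F = m·Δv/dt = (4.0000, 1.0000, 0.5000)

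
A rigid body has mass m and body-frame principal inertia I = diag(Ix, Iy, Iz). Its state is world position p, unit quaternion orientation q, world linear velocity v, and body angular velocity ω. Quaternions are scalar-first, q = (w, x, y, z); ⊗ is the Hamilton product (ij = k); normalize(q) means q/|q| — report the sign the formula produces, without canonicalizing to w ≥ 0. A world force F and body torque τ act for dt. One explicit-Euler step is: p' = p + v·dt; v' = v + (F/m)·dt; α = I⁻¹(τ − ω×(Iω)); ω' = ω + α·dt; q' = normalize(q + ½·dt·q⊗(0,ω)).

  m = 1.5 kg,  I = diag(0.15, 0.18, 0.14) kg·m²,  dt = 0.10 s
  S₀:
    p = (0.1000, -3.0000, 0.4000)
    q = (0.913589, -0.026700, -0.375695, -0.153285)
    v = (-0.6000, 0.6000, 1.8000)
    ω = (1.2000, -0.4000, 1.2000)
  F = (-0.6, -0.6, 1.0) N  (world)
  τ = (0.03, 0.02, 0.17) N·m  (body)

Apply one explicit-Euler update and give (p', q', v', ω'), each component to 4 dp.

p' = (0.0400, -2.9400, 0.5800)
q' = (0.9134, 0.0025, -0.4000, -0.0751)
v' = (-0.6400, 0.5600, 1.8667)
ω' = (1.2072, -0.3969, 1.3317)

p + v·dt = (0.0400, -2.9400, 0.5800)
v + (F/m)dt = (-0.6400, 0.5600, 1.8667)
ω×(Iω) gyroscopic = (0.0192, 0.0144, -0.0144)
(τ − ω×Iω)/I = (0.0720, 0.0311, 1.3171)
ω + α·dt = (1.2072, -0.3969, 1.3317)
q⊗(0,ω) = (0.0657040, 0.5841588, -0.5173376, 1.5578208)
q' = normalize(q + ½dt·q⊗(0,ω)) = (0.9134, 0.0025, -0.4000, -0.0751)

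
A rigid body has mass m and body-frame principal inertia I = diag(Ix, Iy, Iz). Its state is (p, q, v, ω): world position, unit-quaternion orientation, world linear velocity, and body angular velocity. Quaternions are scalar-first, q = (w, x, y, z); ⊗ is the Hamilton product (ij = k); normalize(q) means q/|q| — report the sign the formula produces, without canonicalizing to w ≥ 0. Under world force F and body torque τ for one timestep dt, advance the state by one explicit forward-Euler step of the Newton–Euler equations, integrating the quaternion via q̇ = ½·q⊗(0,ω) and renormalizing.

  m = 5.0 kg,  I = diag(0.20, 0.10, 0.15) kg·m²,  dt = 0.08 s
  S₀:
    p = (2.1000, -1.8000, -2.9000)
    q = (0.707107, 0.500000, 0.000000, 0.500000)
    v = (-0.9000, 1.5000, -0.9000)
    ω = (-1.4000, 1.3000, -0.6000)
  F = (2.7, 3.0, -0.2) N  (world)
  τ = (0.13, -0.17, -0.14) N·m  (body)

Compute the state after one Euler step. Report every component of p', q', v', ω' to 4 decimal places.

p' = (2.0280, -1.6800, -2.9720)
q' = (0.7447, 0.4330, 0.0207, 0.5074)
v' = (-0.8568, 1.5480, -0.9032)
ω' = (-1.3324, 1.1304, -0.7717)

ω×(Iω) gyroscopic = (-0.0390, 0.0420, 0.1820)
angular accel α = (0.8450, -2.1200, -2.1467)
new body rate ω' = (-1.3324, 1.1304, -0.7717)
q⊗(0,ω) = (1.0000000, -1.6399498, 0.5192391, 0.2257358)
updated quaternion q' = (0.7447, 0.4330, 0.0207, 0.5074)
linear accel F/m = (0.5400, 0.6000, -0.0400)
new position p' = (2.0280, -1.6800, -2.9720)
v' = v + a·dt = (-0.8568, 1.5480, -0.9032)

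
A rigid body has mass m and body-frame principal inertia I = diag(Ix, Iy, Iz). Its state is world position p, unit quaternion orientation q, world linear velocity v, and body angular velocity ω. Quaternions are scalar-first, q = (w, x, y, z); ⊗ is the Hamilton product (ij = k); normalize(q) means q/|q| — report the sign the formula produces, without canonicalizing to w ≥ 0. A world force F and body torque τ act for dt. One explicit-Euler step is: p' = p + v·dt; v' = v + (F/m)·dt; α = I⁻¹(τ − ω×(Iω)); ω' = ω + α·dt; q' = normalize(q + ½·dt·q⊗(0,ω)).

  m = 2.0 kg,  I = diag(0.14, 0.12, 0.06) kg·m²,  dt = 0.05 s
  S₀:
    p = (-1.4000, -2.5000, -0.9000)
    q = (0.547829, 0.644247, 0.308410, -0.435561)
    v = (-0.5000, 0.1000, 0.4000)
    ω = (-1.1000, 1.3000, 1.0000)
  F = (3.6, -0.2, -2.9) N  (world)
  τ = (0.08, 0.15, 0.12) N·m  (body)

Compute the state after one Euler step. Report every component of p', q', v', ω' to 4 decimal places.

p' = p + v·dt = (-1.4250, -2.4950, -0.8800)
new velocity v' = (-0.4100, 0.0950, 0.3275)
precession coupling ω×(Iω) = (-0.0780, -0.0880, 0.0286)
α = I⁻¹(τ − ω×Iω) = (1.1286, 1.9833, 1.5233)
ω' = ω + α·dt = (-1.0436, 1.3992, 1.0762)
q⊗(0,ω) = (0.7432997, 0.2720274, 0.5470478, 1.7246011)
q' = normalize(q + ½dt·q⊗(0,ω)) = (0.5657, 0.6503, 0.3217, -0.3920)

p' = (-1.4250, -2.4950, -0.8800)
q' = (0.5657, 0.6503, 0.3217, -0.3920)
v' = (-0.4100, 0.0950, 0.3275)
ω' = (-1.0436, 1.3992, 1.0762)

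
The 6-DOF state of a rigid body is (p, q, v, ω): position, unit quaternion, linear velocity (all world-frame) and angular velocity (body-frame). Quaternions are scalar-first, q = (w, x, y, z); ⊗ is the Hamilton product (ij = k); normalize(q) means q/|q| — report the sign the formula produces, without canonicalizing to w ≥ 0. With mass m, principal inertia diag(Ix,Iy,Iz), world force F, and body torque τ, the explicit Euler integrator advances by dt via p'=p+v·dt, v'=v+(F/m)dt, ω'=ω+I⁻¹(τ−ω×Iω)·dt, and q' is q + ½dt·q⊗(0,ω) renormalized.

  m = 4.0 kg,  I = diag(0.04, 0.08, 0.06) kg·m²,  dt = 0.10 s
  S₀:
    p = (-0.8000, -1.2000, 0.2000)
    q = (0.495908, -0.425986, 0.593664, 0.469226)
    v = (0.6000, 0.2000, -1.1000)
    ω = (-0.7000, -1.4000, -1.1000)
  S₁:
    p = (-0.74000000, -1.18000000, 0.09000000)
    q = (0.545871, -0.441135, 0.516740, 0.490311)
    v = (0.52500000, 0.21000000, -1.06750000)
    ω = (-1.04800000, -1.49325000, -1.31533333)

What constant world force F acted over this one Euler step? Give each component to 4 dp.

F = (-3.0000, 0.4000, 1.3000)

v₁ − v₀ = (-0.07500000, 0.01000000, 0.03250000)
m·(v₁−v₀)/dt = (-3.0000, 0.4000, 1.3000)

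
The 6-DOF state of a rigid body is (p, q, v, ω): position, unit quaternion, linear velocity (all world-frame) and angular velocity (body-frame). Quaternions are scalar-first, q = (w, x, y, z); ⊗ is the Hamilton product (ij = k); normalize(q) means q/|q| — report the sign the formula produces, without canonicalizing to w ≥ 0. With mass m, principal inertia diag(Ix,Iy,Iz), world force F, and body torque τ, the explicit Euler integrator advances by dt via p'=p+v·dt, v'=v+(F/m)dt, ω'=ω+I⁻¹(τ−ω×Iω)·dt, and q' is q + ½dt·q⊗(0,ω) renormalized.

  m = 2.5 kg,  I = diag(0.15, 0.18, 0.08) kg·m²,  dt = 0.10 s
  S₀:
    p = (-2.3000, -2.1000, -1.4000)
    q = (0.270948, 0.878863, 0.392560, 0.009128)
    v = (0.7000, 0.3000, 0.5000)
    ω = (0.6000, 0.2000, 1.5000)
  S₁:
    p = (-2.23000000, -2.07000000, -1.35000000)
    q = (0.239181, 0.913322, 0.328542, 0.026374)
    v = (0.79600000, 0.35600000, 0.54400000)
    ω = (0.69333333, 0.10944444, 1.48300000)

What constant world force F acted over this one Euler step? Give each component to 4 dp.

F = (2.4000, 1.4000, 1.1000)

Δv = v₁−v₀ = (0.09600000, 0.05600000, 0.04400000)
F = m·Δv/dt = (2.4000, 1.4000, 1.1000)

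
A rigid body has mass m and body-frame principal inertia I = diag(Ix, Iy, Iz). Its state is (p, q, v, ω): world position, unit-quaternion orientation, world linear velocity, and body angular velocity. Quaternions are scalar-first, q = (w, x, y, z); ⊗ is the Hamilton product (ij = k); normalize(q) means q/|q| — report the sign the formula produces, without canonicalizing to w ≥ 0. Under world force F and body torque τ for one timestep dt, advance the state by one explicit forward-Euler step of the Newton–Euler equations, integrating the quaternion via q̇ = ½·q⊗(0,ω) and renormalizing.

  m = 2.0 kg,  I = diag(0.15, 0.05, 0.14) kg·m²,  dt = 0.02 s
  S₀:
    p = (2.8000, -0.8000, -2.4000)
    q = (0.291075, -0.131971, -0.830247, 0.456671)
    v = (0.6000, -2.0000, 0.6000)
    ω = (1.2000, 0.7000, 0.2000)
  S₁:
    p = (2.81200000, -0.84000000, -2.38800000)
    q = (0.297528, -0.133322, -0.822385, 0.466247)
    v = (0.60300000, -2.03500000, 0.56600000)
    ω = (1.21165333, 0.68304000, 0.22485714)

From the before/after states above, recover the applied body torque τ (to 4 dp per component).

τ = (0.1000, -0.0400, 0.0900)

ω₁ − ω₀ = (0.01165333, -0.01696000, 0.02485714)
applied torque τ = (0.1000, -0.0400, 0.0900)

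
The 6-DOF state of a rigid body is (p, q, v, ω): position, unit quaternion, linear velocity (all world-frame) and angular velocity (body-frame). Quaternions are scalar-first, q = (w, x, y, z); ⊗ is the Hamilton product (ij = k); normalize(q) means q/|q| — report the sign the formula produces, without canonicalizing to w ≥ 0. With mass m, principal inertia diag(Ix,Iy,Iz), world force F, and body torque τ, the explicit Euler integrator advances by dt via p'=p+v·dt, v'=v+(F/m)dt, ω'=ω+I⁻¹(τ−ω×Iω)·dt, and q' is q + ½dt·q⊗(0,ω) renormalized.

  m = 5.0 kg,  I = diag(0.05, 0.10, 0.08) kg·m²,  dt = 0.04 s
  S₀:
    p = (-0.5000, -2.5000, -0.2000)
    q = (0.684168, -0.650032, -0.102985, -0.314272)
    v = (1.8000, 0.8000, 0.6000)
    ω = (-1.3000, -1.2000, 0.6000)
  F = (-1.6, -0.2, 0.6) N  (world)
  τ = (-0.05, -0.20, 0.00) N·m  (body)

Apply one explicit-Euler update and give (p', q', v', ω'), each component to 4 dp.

p + v·dt = (-0.4280, -2.4680, -0.1760)
new velocity v' = (1.7872, 0.7984, 0.6048)
precession coupling ω×(Iω) = (0.0144, 0.0234, 0.0780)
angular accel α = (-1.2880, -2.2340, -0.9750)
new body rate ω' = (-1.3515, -1.2894, 0.5610)
q⊗(0,ω) = (-0.7800604, -1.3283358, -0.0224288, 1.0566587)
q' = normalize(q + ½dt·q⊗(0,ω)) = (0.6681, -0.6761, -0.1034, -0.2929)

p' = (-0.4280, -2.4680, -0.1760)
q' = (0.6681, -0.6761, -0.1034, -0.2929)
v' = (1.7872, 0.7984, 0.6048)
ω' = (-1.3515, -1.2894, 0.5610)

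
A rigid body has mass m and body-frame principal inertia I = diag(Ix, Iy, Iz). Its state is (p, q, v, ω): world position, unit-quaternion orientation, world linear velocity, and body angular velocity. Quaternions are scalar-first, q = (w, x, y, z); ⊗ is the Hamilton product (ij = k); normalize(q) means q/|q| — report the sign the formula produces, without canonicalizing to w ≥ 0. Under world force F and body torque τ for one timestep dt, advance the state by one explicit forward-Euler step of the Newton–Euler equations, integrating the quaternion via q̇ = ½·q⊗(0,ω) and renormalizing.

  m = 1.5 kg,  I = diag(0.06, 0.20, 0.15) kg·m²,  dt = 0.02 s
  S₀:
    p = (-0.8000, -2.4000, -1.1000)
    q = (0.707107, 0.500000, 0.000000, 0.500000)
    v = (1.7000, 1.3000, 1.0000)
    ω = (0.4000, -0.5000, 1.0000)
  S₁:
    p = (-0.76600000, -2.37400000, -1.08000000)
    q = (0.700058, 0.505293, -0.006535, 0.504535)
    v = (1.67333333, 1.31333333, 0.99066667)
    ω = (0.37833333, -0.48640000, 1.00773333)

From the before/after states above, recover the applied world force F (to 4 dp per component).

F = (-2.0000, 1.0000, -0.7000)

velocity change Δv = (-0.02666667, 0.01333333, -0.00933333)
m·(v₁−v₀)/dt = (-2.0000, 1.0000, -0.7000)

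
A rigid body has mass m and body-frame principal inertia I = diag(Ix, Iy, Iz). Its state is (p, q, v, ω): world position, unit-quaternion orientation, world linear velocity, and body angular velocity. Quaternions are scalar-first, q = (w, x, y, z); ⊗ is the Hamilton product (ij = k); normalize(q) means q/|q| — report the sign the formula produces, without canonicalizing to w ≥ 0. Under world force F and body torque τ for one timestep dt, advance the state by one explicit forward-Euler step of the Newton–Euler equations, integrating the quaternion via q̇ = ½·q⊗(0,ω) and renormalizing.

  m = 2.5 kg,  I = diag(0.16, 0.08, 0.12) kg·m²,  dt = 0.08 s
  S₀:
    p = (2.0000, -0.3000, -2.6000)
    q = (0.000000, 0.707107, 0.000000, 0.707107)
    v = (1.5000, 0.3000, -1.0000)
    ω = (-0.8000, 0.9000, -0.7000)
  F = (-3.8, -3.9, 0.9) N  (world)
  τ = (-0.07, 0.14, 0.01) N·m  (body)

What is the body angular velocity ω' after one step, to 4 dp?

ω' = (-0.8224, 1.0176, -0.7317)

gyro term ω×Iω = (-0.0252, 0.0224, 0.0576)
angular accel α = (-0.2800, 1.4700, -0.3967)
ω + α·dt = (-0.8224, 1.0176, -0.7317)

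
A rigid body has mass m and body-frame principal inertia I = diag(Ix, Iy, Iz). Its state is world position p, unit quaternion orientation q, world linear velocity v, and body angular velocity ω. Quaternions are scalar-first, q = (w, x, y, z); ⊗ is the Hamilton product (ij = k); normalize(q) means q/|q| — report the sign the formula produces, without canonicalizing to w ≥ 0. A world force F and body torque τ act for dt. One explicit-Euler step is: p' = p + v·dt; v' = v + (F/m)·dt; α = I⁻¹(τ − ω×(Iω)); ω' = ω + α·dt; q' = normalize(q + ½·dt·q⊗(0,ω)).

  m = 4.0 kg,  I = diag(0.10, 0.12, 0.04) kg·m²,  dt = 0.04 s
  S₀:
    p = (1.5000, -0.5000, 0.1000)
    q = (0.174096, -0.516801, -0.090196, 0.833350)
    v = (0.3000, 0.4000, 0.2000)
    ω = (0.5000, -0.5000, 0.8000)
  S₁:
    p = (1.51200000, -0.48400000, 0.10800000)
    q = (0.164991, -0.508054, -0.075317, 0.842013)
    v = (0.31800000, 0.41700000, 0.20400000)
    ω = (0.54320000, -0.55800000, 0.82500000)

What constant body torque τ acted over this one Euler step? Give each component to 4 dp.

Δω = ω₁−ω₀ = (0.04320000, -0.05800000, 0.02500000)
applied torque τ = (0.1400, -0.1500, 0.0200)

τ = (0.1400, -0.1500, 0.0200)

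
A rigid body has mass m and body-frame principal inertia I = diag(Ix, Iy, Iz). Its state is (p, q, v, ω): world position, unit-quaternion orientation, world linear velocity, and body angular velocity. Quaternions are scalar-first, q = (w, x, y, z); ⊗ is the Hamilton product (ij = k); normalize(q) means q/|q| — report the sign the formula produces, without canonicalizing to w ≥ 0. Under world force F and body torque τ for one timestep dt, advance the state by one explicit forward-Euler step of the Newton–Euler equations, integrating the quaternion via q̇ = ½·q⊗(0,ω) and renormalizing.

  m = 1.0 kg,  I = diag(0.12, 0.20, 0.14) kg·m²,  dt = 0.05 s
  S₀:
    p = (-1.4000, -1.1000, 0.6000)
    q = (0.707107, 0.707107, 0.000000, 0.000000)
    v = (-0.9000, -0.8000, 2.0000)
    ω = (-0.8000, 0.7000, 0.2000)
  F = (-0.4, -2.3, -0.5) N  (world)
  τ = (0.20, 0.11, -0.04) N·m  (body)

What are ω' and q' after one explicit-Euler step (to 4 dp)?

ω' = (-0.7132, 0.7267, 0.2017)
q' = (0.7210, 0.6927, 0.0088, 0.0159)

precession coupling ω×(Iω) = (-0.0084, 0.0032, -0.0448)
α = I⁻¹(τ − ω×Iω) = (1.7367, 0.5340, 0.0343)
ω + α·dt = (-0.7132, 0.7267, 0.2017)
q⊗(0,ω) = (0.5656856, -0.5656856, 0.3535535, 0.6363963)
updated quaternion q' = (0.7210, 0.6927, 0.0088, 0.0159)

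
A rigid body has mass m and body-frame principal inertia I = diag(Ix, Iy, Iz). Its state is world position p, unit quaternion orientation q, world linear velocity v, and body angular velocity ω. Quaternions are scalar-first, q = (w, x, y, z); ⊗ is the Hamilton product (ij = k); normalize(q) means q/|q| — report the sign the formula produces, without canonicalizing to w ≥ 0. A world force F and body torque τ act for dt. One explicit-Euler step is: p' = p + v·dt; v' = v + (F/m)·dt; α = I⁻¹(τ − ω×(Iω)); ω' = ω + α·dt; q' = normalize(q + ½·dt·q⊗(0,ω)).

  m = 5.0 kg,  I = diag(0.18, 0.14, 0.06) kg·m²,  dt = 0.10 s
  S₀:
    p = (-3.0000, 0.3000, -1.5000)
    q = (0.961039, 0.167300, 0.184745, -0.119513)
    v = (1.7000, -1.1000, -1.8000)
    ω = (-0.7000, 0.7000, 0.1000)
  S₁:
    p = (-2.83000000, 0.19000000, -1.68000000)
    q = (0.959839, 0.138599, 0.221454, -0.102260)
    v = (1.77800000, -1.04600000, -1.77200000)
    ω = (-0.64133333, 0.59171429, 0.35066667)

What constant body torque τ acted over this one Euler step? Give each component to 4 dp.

ω₁ − ω₀ = (0.05866667, -0.10828571, 0.25066667)
gyro term ω₀×Iω₀ = (-0.0056, -0.0084, 0.0196)
τ = I·(Δω/dt) + ω₀×(Iω₀) = (0.1000, -0.1600, 0.1700)

τ = (0.1000, -0.1600, 0.1700)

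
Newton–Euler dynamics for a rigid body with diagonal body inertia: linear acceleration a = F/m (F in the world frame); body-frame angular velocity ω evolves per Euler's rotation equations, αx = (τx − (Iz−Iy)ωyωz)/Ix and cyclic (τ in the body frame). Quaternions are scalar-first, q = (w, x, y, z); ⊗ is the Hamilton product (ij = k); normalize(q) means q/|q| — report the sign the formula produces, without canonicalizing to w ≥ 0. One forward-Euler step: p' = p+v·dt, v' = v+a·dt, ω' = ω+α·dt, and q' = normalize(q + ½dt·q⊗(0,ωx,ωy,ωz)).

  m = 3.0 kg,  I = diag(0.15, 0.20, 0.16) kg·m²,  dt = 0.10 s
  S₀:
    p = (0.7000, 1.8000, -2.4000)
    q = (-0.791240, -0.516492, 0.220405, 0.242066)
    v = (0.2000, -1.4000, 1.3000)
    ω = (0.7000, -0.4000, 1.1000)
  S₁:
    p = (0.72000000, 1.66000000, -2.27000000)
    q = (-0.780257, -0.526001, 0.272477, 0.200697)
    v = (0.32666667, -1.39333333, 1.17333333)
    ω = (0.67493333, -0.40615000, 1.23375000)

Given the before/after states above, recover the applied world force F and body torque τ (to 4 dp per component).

F = (3.8000, 0.2000, -3.8000)
τ = (-0.0200, -0.0200, 0.2000)

Δω = ω₁−ω₀ = (-0.02506667, -0.00615000, 0.13375000)
applied torque τ = (-0.0200, -0.0200, 0.2000)
Δv = v₁−v₀ = (0.12666667, 0.00666667, -0.12666667)
F = m·Δv/dt = (3.8000, 0.2000, -3.8000)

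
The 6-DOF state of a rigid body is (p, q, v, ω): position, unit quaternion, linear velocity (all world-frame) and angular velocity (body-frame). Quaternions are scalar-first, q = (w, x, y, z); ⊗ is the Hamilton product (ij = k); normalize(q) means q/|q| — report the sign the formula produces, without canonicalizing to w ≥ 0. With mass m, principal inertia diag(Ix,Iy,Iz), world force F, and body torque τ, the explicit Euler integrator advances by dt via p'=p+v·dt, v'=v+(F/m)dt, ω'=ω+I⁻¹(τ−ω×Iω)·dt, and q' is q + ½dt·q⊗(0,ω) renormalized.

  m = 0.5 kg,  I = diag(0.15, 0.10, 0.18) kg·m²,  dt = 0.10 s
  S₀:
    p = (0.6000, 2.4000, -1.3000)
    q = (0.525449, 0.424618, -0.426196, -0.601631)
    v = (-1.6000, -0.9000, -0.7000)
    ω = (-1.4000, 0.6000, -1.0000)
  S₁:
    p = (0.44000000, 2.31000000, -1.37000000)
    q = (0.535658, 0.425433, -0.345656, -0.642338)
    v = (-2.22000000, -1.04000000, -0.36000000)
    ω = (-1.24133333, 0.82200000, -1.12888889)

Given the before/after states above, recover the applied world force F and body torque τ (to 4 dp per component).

Δω = ω₁−ω₀ = (0.15866667, 0.22200000, -0.12888889)
I·α + gyro = (0.1900, 0.1800, -0.1900)
Δv = v₁−v₀ = (-0.62000000, -0.14000000, 0.34000000)
applied force F = (-3.1000, -0.7000, 1.7000)

F = (-3.1000, -0.7000, 1.7000)
τ = (0.1900, 0.1800, -0.1900)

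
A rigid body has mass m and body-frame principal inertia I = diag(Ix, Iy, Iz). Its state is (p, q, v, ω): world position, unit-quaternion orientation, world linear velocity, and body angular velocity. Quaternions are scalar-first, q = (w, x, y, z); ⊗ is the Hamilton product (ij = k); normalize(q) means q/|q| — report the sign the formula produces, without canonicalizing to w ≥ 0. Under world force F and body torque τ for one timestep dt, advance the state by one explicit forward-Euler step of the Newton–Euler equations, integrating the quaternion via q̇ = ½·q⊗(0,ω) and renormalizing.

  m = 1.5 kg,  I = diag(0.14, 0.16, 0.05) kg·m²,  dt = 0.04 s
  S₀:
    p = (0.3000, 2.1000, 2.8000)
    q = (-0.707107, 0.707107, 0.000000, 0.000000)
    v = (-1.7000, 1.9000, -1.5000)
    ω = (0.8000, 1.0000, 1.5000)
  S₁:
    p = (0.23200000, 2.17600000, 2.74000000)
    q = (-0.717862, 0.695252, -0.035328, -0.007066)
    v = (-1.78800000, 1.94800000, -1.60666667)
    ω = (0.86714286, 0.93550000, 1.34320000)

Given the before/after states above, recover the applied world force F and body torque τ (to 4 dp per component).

Δv = v₁−v₀ = (-0.08800000, 0.04800000, -0.10666667)
F = m·Δv/dt = (-3.3000, 1.8000, -4.0000)
rate change Δω = (0.06714286, -0.06450000, -0.15680000)
I·α + gyro = (0.0700, -0.1500, -0.1800)

F = (-3.3000, 1.8000, -4.0000)
τ = (0.0700, -0.1500, -0.1800)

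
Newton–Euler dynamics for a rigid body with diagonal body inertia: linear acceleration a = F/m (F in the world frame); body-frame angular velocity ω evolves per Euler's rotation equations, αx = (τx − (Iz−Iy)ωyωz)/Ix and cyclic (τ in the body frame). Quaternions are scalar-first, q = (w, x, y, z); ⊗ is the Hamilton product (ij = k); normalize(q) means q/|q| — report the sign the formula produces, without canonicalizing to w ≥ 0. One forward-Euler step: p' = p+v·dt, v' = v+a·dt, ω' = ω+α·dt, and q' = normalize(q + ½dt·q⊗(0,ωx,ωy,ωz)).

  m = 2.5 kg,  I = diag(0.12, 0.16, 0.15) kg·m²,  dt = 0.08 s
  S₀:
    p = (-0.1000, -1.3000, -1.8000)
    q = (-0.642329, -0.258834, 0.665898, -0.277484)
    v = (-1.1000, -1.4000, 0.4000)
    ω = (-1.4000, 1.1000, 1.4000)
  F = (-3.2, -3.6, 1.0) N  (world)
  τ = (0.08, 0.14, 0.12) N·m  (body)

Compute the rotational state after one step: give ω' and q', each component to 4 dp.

ω' = (-1.3364, 1.1406, 1.4969)
q' = (-0.6678, -0.1727, 0.6649, -0.2864)

ω×(Iω) gyroscopic = (-0.0154, 0.0588, -0.0616)
α = I⁻¹(τ − ω×Iω) = (0.7950, 0.5075, 1.2107)
ω' = ω + α·dt = (-1.3364, 1.1406, 1.4969)
Hamilton product q⊗(0,ω) = (-0.7063778, 2.1367502, 0.0442833, -0.2517208)
q' = normalize(q + ½dt·q⊗(0,ω)) = (-0.6678, -0.1727, 0.6649, -0.2864)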